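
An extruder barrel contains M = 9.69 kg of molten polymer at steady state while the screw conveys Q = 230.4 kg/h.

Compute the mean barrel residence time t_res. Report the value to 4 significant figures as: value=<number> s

Convert throughput: Q = 230.4 kg/h = 230.4/3600 = 0.064 kg/s
t_res = M / Q_s = 9.69 / 0.064 = 151.406 s

value=151.4 s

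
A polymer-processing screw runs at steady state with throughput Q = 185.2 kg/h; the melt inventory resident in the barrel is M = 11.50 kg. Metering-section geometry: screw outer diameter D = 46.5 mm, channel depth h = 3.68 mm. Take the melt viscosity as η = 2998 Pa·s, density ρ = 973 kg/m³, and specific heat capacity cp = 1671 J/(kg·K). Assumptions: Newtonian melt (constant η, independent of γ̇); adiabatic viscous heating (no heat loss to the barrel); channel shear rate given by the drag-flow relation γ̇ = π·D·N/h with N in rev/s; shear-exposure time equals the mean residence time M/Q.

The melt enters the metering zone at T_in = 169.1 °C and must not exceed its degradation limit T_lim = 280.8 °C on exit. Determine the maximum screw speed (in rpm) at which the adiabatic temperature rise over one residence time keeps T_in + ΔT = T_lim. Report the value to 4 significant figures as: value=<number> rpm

Throughput in SI: Q_s = 185.2 kg/h ÷ 3600 s/h = 0.0514444 kg/s
Mean residence time: t_res = M/Q_s = 11.50 kg / 0.0514444 kg/s = 223.542 s
Convert to metres: D = 0.0465 m, h = 0.00368 m
ΔT_a = T_lim − T_in = 280.8 − 169.1 = 111.7 K
γ̇_max² = ΔT_a·ρ·cp/(η·t_res) = 111.7·973·1671/(2998·223.542) = 270.989 s⁻²
γ̇_max = sqrt(270.989) = 16.4617 s⁻¹
N_max = γ̇_max h / (πD) = 16.4617·0.00368/(π·0.0465) = 0.414687 rev/s → ×60 = 24.8812 rpm

value=24.88 rpm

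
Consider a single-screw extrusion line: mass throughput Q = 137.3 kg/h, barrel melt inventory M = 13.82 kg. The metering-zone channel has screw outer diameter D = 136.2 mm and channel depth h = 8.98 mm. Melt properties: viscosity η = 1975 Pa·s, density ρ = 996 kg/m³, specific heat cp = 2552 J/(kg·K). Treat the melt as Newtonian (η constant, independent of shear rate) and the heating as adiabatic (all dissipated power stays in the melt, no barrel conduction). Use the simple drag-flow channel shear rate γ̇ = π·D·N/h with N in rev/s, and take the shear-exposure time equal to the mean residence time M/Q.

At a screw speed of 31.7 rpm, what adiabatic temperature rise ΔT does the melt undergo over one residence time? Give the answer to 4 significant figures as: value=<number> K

value=178.4 K

Convert throughput: Q = 137.3 kg/h = 137.3/3600 = 0.0381389 kg/s
t_res = M / Q_s = 13.82 / 0.0381389 = 362.36 s
Geometry in metres: D = 136.2 mm → 0.1362 m, h = 8.98 mm → 0.00898 m; screw speed N = 31.7 rpm = 0.528333 rev/s
Shear rate: γ̇ = πDN/h = π·0.1362·0.528333/0.00898 = 25.1744 s⁻¹
ΔT = η·γ̇²·t_res/(ρ·cp) = [1975 × 25.1744² × 362.36] / [996 × 2552] = 178.437 K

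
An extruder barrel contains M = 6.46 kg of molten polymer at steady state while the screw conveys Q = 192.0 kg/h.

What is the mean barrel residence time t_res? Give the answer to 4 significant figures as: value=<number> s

value=121.1 s

Throughput in SI: Q_s = 192.0 kg/h ÷ 3600 s/h = 0.0533333 kg/s
t_res = M / Q_s = 6.46 / 0.0533333 = 121.125 s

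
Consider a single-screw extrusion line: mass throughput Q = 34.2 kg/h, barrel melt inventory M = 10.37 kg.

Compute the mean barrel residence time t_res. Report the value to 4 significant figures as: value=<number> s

value=1092. s

Throughput in SI: Q_s = 34.2 kg/h ÷ 3600 s/h = 0.0095 kg/s
Mean residence time: t_res = M/Q_s = 10.37 kg / 0.0095 kg/s = 1091.58 s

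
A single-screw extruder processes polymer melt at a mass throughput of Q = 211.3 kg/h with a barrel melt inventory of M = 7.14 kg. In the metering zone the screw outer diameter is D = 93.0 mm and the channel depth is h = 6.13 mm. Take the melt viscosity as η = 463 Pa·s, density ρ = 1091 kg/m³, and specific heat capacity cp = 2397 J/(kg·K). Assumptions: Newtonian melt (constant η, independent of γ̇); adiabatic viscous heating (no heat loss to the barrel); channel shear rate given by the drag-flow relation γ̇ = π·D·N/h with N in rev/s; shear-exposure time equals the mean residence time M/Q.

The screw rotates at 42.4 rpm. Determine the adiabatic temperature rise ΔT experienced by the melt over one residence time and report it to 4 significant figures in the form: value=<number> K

Q_s = Q / 3600 = 211.3 / 3600 = 0.0586944 kg/s
t_res = M / Q_s = 7.14 / 0.0586944 = 121.647 s
D = 93.0 mm = 0.093 m;  h = 6.13 mm = 0.00613 m;  N = 42.4 rpm / 60 = 0.706667 rev/s
γ̇ = π·D·N / h = π · 0.093 · 0.706667 / 0.00613 = 33.6812 s⁻¹
ΔT = η·γ̇²·t_res/(ρ·cp) = [463 × 33.6812² × 121.647] / [1091 × 2397] = 24.4322 K

value=24.43 K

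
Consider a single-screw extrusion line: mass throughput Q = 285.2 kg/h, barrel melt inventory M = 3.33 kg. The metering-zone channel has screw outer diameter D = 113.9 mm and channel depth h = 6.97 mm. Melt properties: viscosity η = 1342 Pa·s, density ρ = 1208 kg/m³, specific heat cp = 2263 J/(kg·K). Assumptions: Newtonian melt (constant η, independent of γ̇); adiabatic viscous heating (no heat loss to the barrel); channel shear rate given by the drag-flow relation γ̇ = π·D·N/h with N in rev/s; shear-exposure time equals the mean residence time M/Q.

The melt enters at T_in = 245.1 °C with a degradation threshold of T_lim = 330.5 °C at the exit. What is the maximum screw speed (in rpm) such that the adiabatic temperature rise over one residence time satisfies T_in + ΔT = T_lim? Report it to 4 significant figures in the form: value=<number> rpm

Q_s = Q / 3600 = 285.2 / 3600 = 0.0792222 kg/s
t_res = M / Q_s = 3.33 / 0.0792222 = 42.0337 s
D = 113.9 mm = 0.1139 m;  h = 6.97 mm = 0.00697 m
Allowable rise: ΔT_a = T_lim − T_in = 330.5 − 245.1 = 85.4 K
Invert ΔT = ηγ̇²t_res/(ρcp) for γ̇: γ̇_max² = ΔT_a ρ cp / (η t_res) = 85.4·1208·2263 / (1342·42.0337) = 4138.66 s⁻²
Take the square root: γ̇_max = √(4138.66) = 64.3324 s⁻¹
N_max = γ̇_max·h / (π·D) = 64.3324 · 0.00697 / (π · 0.1139) = 1.25311 rev/s = 75.1866 rpm

value=75.19 rpm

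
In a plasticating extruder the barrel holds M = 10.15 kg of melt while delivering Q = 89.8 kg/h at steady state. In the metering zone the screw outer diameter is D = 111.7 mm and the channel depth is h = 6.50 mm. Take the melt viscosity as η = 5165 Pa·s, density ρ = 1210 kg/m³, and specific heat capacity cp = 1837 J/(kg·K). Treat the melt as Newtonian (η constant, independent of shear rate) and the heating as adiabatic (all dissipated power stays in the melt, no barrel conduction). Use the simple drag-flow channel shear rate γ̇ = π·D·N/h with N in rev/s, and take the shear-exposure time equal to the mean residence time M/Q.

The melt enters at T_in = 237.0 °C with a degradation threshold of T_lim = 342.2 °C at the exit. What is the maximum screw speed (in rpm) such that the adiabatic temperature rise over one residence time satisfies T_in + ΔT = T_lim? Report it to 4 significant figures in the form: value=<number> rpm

Q_s = Q / 3600 = 89.8 / 3600 = 0.0249444 kg/s
t_res = M / Q_s = 10.15 ÷ 0.0249444 = 406.904 s
D = 111.7 mm = 0.1117 m;  h = 6.50 mm = 0.0065 m
Allowable rise: ΔT_a = T_lim − T_in = 342.2 − 237.0 = 105.2 K
γ̇_max² = ΔT_a·ρ·cp / (η·t_res) = [105.2 × 1210 × 1837] / [5165 × 406.904] = 111.262 s⁻²
Take the square root: γ̇_max = √(111.262) = 10.5481 s⁻¹
Solve γ̇ = πDN/h for N: N_max = γ̇_max·h/(π·D) = 10.5481 × 0.0065 / (π × 0.1117) = 0.195382 rev/s = 11.7229 rpm

value=11.72 rpm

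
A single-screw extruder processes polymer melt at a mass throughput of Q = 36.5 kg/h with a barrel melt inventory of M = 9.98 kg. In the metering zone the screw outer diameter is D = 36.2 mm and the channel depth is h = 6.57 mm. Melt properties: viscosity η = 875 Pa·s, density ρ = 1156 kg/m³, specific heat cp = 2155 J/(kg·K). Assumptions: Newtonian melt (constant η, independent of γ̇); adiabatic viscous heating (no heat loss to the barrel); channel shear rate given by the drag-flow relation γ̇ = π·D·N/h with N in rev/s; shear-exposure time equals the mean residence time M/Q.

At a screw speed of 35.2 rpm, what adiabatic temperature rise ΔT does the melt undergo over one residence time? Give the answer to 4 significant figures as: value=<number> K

value=35.65 K

Convert throughput: Q = 36.5 kg/h = 36.5/3600 = 0.0101389 kg/s
Mean residence time: t_res = M/Q_s = 9.98 kg / 0.0101389 kg/s = 984.329 s
D = 36.2 mm = 0.0362 m;  h = 6.57 mm = 0.00657 m;  N = 35.2 rpm / 60 = 0.586667 rev/s
γ̇ = π·D·N / h = π · 0.0362 · 0.586667 / 0.00657 = 10.1551 s⁻¹
ΔT = η·γ̇²·t_res/(ρ·cp) = [875 × 10.1551² × 984.329] / [1156 × 2155] = 35.6543 K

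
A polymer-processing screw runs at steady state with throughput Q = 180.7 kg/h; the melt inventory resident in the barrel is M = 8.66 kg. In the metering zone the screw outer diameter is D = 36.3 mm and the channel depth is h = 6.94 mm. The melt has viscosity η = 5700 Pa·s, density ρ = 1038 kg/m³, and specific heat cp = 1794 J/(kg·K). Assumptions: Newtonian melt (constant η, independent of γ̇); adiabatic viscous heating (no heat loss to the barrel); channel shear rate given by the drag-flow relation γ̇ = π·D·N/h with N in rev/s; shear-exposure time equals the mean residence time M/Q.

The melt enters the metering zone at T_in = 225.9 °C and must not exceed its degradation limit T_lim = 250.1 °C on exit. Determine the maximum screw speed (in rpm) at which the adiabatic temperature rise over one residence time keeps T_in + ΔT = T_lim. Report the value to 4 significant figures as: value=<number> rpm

Throughput in SI: Q_s = 180.7 kg/h ÷ 3600 s/h = 0.0501944 kg/s
t_res = M / Q_s = 8.66 ÷ 0.0501944 = 172.529 s
D = 36.3 mm = 0.0363 m;  h = 6.94 mm = 0.00694 m
ΔT_a = T_lim − T_in = 250.1 °C − 225.9 °C = 24.2 K
γ̇_max² = ΔT_a·ρ·cp/(η·t_res) = 24.2·1038·1794/(5700·172.529) = 45.8245 s⁻²
Take the square root: γ̇_max = √(45.8245) = 6.76938 s⁻¹
N_max = γ̇_max h / (πD) = 6.76938·0.00694/(π·0.0363) = 0.411957 rev/s → ×60 = 24.7174 rpm

value=24.72 rpm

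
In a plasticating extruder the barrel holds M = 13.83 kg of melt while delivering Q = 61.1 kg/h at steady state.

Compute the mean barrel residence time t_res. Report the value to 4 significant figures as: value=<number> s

Q_s = Q / 3600 = 61.1 / 3600 = 0.0169722 kg/s
Mean residence time: t_res = M/Q_s = 13.83 kg / 0.0169722 kg/s = 814.861 s

value=814.9 s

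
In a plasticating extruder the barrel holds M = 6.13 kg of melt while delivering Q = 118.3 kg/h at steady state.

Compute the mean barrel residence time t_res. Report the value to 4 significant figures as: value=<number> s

value=186.5 s

Throughput in SI: Q_s = 118.3 kg/h ÷ 3600 s/h = 0.0328611 kg/s
t_res = M / Q_s = 6.13 / 0.0328611 = 186.543 s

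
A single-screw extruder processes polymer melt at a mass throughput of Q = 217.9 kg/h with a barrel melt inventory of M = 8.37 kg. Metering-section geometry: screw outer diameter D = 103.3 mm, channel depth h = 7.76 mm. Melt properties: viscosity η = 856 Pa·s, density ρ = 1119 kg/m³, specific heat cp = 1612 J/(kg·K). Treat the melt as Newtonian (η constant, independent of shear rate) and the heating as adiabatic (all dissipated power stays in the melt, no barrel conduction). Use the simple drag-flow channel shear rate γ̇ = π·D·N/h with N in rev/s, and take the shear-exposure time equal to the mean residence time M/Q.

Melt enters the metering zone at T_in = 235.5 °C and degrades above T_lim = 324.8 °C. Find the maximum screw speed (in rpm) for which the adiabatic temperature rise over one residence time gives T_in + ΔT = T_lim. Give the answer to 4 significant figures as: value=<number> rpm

value=52.93 rpm

Q_s = Q / 3600 = 217.9 / 3600 = 0.0605278 kg/s
t_res = M / Q_s = 8.37 ÷ 0.0605278 = 138.284 s
Geometry in SI: D = 103.3 mm → 0.1033 m, h = 7.76 mm → 0.00776 m
Allowable rise: ΔT_a = T_lim − T_in = 324.8 − 235.5 = 89.3 K
γ̇_max² = ΔT_a·ρ·cp / (η·t_res) = [89.3 × 1119 × 1612] / [856 × 138.284] = 1360.82 s⁻²
γ̇_max = sqrt(1360.82) = 36.8894 s⁻¹
N_max = γ̇_max h / (πD) = 36.8894·0.00776/(π·0.1033) = 0.882089 rev/s → ×60 = 52.9254 rpm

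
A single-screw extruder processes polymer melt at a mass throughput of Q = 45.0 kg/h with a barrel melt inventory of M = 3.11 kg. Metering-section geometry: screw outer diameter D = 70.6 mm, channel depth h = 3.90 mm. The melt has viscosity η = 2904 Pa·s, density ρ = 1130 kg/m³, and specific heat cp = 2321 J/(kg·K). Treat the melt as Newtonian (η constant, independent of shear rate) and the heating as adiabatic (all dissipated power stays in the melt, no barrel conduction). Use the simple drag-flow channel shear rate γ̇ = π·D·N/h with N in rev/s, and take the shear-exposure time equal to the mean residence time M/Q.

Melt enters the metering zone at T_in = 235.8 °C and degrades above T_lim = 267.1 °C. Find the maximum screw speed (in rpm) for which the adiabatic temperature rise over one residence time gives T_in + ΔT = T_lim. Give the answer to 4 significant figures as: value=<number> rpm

Convert throughput: Q = 45.0 kg/h = 45.0/3600 = 0.0125 kg/s
t_res = M / Q_s = 3.11 ÷ 0.0125 = 248.8 s
D = 70.6 mm = 0.0706 m;  h = 3.90 mm = 0.0039 m
ΔT_a = T_lim − T_in = 267.1 °C − 235.8 °C = 31.3 K
γ̇_max² = ΔT_a·ρ·cp/(η·t_res) = 31.3·1130·2321/(2904·248.8) = 113.619 s⁻²
γ̇_max = √113.619 = 10.6592 s⁻¹
Solve γ̇ = πDN/h for N: N_max = γ̇_max·h/(π·D) = 10.6592 × 0.0039 / (π × 0.0706) = 0.187428 rev/s = 11.2457 rpm

value=11.25 rpm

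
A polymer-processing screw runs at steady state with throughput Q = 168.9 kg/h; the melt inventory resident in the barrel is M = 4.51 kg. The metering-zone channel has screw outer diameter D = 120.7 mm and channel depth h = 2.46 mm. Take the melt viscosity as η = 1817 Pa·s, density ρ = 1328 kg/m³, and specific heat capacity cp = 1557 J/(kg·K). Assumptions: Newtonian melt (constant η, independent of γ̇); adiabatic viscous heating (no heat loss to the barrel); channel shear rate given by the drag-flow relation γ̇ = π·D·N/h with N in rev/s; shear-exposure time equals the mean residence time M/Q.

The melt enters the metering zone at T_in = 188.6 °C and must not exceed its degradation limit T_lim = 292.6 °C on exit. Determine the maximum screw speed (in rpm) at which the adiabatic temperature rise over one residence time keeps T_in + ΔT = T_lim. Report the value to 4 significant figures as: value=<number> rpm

value=13.66 rpm

Convert throughput: Q = 168.9 kg/h = 168.9/3600 = 0.0469167 kg/s
t_res = M / Q_s = 4.51 / 0.0469167 = 96.1279 s
Geometry in SI: D = 120.7 mm → 0.1207 m, h = 2.46 mm → 0.00246 m
ΔT_a = T_lim − T_in = 292.6 °C − 188.6 °C = 104 K
γ̇_max² = ΔT_a·ρ·cp / (η·t_res) = [104 × 1328 × 1557] / [1817 × 96.1279] = 1231.16 s⁻²
Take the square root: γ̇_max = √(1231.16) = 35.0879 s⁻¹
N_max = γ̇_max·h / (π·D) = 35.0879 · 0.00246 / (π · 0.1207) = 0.227633 rev/s = 13.658 rpm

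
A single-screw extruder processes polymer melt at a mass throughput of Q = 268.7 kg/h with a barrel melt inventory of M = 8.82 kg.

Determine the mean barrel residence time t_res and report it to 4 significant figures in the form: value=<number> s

Q_s = Q / 3600 = 268.7 / 3600 = 0.0746389 kg/s
Mean residence time: t_res = M/Q_s = 8.82 kg / 0.0746389 kg/s = 118.169 s

value=118.2 s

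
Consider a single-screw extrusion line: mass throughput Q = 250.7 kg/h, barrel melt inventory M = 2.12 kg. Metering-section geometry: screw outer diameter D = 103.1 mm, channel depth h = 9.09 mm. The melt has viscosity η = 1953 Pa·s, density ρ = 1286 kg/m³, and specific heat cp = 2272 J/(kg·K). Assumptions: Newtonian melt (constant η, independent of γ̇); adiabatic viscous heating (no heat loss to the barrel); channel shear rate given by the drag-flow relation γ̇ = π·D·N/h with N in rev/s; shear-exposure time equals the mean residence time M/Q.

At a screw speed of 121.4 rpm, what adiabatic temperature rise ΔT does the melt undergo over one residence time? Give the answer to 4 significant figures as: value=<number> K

value=105.8 K

Convert throughput: Q = 250.7 kg/h = 250.7/3600 = 0.0696389 kg/s
t_res = M / Q_s = 2.12 ÷ 0.0696389 = 30.4428 s
Geometry in metres: D = 103.1 mm → 0.1031 m, h = 9.09 mm → 0.00909 m; screw speed N = 121.4 rpm = 2.02333 rev/s
γ̇ = π D N / h = (π)(0.1031)(2.02333) / 0.00909 = 72.0962 s⁻¹
ΔT = η·γ̇²·t_res / (ρ·cp) = 1953 · (72.0962)² · 30.4428 / (1286 · 2272) = 105.77 K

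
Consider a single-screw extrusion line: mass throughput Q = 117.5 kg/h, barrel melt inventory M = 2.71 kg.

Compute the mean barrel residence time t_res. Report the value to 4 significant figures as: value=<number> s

value=83.03 s

Throughput in SI: Q_s = 117.5 kg/h ÷ 3600 s/h = 0.0326389 kg/s
Mean residence time: t_res = M/Q_s = 2.71 kg / 0.0326389 kg/s = 83.0298 s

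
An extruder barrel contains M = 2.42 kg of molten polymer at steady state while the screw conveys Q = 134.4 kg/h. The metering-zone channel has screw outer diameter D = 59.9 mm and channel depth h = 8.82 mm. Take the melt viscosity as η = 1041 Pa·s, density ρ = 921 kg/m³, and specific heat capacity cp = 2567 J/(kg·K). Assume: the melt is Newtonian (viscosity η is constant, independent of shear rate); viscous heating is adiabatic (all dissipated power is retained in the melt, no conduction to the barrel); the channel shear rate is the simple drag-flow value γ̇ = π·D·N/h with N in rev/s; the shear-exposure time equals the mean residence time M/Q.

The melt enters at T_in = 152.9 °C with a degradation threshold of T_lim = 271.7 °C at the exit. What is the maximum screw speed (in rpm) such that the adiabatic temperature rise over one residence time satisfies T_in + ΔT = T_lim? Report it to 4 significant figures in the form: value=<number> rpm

value=181.4 rpm

Throughput in SI: Q_s = 134.4 kg/h ÷ 3600 s/h = 0.0373333 kg/s
Mean residence time: t_res = M/Q_s = 2.42 kg / 0.0373333 kg/s = 64.8214 s
Geometry in SI: D = 59.9 mm → 0.0599 m, h = 8.82 mm → 0.00882 m
ΔT_a = T_lim − T_in = 271.7 °C − 152.9 °C = 118.8 K
γ̇_max² = ΔT_a·ρ·cp/(η·t_res) = 118.8·921·2567/(1041·64.8214) = 4162.29 s⁻²
Take the square root: γ̇_max = √(4162.29) = 64.5158 s⁻¹
N_max = γ̇_max h / (πD) = 64.5158·0.00882/(π·0.0599) = 3.02384 rev/s → ×60 = 181.43 rpm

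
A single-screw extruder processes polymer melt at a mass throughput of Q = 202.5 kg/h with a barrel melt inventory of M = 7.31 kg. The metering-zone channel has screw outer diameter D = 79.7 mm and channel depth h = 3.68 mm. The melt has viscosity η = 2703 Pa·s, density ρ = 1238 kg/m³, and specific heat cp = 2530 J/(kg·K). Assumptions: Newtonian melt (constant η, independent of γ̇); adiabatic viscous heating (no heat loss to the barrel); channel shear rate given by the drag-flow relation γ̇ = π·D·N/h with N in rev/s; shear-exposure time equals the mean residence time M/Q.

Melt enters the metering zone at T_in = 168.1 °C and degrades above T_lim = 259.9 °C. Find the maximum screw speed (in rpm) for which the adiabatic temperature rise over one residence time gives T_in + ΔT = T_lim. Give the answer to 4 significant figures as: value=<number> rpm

value=25.23 rpm

Q_s = Q / 3600 = 202.5 / 3600 = 0.05625 kg/s
t_res = M / Q_s = 7.31 / 0.05625 = 129.956 s
Geometry in SI: D = 79.7 mm → 0.0797 m, h = 3.68 mm → 0.00368 m
Allowable rise: ΔT_a = T_lim − T_in = 259.9 − 168.1 = 91.8 K
Invert ΔT = ηγ̇²t_res/(ρcp) for γ̇: γ̇_max² = ΔT_a ρ cp / (η t_res) = 91.8·1238·2530 / (2703·129.956) = 818.546 s⁻²
γ̇_max = √818.546 = 28.6102 s⁻¹
N_max = γ̇_max h / (πD) = 28.6102·0.00368/(π·0.0797) = 0.420495 rev/s → ×60 = 25.2297 rpm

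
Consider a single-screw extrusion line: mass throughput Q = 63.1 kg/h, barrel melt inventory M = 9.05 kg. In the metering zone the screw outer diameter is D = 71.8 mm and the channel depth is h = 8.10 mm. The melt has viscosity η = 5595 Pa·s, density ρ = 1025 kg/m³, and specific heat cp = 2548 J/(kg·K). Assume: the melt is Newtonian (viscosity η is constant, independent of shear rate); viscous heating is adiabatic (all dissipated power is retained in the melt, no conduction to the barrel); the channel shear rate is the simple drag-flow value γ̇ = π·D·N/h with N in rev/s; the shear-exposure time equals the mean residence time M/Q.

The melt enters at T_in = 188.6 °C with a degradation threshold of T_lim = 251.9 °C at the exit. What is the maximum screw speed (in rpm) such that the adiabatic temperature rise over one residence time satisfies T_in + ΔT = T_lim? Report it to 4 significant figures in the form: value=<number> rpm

value=16.30 rpm

Throughput in SI: Q_s = 63.1 kg/h ÷ 3600 s/h = 0.0175278 kg/s
t_res = M / Q_s = 9.05 / 0.0175278 = 516.323 s
Geometry in SI: D = 71.8 mm → 0.0718 m, h = 8.10 mm → 0.0081 m
ΔT_a = T_lim − T_in = 251.9 °C − 188.6 °C = 63.3 K
Invert ΔT = ηγ̇²t_res/(ρcp) for γ̇: γ̇_max² = ΔT_a ρ cp / (η t_res) = 63.3·1025·2548 / (5595·516.323) = 57.2276 s⁻²
Take the square root: γ̇_max = √(57.2276) = 7.56489 s⁻¹
Solve γ̇ = πDN/h for N: N_max = γ̇_max·h/(π·D) = 7.56489 × 0.0081 / (π × 0.0718) = 0.271652 rev/s = 16.2991 rpm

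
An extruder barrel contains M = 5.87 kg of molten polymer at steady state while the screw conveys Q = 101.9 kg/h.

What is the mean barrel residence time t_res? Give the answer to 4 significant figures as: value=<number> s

value=207.4 s

Convert throughput: Q = 101.9 kg/h = 101.9/3600 = 0.0283056 kg/s
t_res = M / Q_s = 5.87 ÷ 0.0283056 = 207.38 s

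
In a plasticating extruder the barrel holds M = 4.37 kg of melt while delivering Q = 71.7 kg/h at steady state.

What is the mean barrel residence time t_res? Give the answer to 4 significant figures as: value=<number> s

Q_s = Q / 3600 = 71.7 / 3600 = 0.0199167 kg/s
t_res = M / Q_s = 4.37 / 0.0199167 = 219.414 s

value=219.4 s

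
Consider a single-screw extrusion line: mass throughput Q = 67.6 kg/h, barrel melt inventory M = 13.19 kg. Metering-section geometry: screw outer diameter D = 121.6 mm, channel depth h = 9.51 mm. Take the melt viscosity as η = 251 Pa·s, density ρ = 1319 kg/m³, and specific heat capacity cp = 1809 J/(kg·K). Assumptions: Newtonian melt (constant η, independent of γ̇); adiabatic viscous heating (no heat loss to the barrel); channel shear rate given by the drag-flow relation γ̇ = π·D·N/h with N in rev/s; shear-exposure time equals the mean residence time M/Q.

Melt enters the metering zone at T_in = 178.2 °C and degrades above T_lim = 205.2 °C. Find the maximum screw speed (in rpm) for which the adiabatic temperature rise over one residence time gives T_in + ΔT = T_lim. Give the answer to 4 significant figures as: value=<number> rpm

Throughput in SI: Q_s = 67.6 kg/h ÷ 3600 s/h = 0.0187778 kg/s
Mean residence time: t_res = M/Q_s = 13.19 kg / 0.0187778 kg/s = 702.426 s
Geometry in SI: D = 121.6 mm → 0.1216 m, h = 9.51 mm → 0.00951 m
ΔT_a = T_lim − T_in = 205.2 − 178.2 = 27 K
γ̇_max² = ΔT_a·ρ·cp/(η·t_res) = 27·1319·1809/(251·702.426) = 365.404 s⁻²
γ̇_max = sqrt(365.404) = 19.1155 s⁻¹
N_max = γ̇_max·h / (π·D) = 19.1155 · 0.00951 / (π · 0.1216) = 0.475865 rev/s = 28.5519 rpm

value=28.55 rpm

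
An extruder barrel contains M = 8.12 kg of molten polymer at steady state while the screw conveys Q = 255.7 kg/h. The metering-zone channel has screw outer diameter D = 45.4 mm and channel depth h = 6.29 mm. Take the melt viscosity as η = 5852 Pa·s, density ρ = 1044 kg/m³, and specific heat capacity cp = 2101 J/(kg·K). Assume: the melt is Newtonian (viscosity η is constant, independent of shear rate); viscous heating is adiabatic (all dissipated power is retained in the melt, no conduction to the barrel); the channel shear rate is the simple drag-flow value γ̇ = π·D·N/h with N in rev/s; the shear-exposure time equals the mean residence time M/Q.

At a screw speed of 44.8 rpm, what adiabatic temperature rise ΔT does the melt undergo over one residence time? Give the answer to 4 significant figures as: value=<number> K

value=87.43 K

Convert throughput: Q = 255.7 kg/h = 255.7/3600 = 0.0710278 kg/s
t_res = M / Q_s = 8.12 / 0.0710278 = 114.321 s
Convert to SI: D = 0.0454 m, h = 0.00629 m, N = 44.8/60 = 0.746667 rev/s
Shear rate: γ̇ = πDN/h = π·0.0454·0.746667/0.00629 = 16.931 s⁻¹
Adiabatic rise: ΔT = η γ̇² t_res / (ρ cp) = 5852·(16.931)²·114.321 / (1044·2101) = 87.4318 K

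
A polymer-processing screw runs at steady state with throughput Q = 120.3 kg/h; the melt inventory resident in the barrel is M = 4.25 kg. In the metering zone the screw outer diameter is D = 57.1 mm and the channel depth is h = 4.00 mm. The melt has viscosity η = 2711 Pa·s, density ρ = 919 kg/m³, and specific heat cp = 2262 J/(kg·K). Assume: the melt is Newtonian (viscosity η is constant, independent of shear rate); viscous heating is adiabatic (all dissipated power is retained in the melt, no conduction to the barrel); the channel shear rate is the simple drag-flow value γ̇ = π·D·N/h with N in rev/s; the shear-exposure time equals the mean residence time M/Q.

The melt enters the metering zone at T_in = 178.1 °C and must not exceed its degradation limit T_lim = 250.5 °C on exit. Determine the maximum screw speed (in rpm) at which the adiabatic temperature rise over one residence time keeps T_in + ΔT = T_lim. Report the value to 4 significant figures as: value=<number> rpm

Throughput in SI: Q_s = 120.3 kg/h ÷ 3600 s/h = 0.0334167 kg/s
t_res = M / Q_s = 4.25 / 0.0334167 = 127.182 s
Geometry in SI: D = 57.1 mm → 0.0571 m, h = 4.00 mm → 0.004 m
ΔT_a = T_lim − T_in = 250.5 °C − 178.1 °C = 72.4 K
γ̇_max² = ΔT_a·ρ·cp / (η·t_res) = [72.4 × 919 × 2262] / [2711 × 127.182] = 436.507 s⁻²
Take the square root: γ̇_max = √(436.507) = 20.8928 s⁻¹
Solve γ̇ = πDN/h for N: N_max = γ̇_max·h/(π·D) = 20.8928 × 0.004 / (π × 0.0571) = 0.465875 rev/s = 27.9525 rpm

value=27.95 rpm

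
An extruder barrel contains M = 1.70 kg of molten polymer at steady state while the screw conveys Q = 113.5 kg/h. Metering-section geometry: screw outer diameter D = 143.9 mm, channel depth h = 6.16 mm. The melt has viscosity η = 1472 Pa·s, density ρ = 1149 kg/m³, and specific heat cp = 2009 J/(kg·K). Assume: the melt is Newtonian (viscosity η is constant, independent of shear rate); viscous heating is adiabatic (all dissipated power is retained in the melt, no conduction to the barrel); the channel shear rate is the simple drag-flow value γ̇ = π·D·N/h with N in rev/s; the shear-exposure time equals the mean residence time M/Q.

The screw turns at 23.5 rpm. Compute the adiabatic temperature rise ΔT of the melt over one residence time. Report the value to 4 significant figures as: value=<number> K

Throughput in SI: Q_s = 113.5 kg/h ÷ 3600 s/h = 0.0315278 kg/s
Mean residence time: t_res = M/Q_s = 1.70 kg / 0.0315278 kg/s = 53.9207 s
Convert to SI: D = 0.1439 m, h = 0.00616 m, N = 23.5/60 = 0.391667 rev/s
γ̇ = π D N / h = (π)(0.1439)(0.391667) / 0.00616 = 28.744 s⁻¹
ΔT = η·γ̇²·t_res/(ρ·cp) = [1472 × 28.744² × 53.9207] / [1149 × 2009] = 28.409 K

value=28.41 K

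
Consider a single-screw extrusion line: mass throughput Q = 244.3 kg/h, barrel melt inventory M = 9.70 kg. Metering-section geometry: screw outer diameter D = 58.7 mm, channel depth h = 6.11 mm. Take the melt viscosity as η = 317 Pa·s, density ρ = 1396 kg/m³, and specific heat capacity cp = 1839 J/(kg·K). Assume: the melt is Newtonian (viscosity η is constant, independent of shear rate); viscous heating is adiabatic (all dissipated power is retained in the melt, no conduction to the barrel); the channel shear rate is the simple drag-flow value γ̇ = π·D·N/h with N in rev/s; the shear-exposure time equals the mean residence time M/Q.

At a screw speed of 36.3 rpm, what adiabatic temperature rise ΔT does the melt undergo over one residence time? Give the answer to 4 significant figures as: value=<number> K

value=5.885 K

Convert throughput: Q = 244.3 kg/h = 244.3/3600 = 0.0678611 kg/s
t_res = M / Q_s = 9.70 ÷ 0.0678611 = 142.939 s
Convert to SI: D = 0.0587 m, h = 0.00611 m, N = 36.3/60 = 0.605 rev/s
γ̇ = π·D·N / h = π · 0.0587 · 0.605 / 0.00611 = 18.2601 s⁻¹
ΔT = η·γ̇²·t_res/(ρ·cp) = [317 × 18.2601² × 142.939] / [1396 × 1839] = 5.88501 K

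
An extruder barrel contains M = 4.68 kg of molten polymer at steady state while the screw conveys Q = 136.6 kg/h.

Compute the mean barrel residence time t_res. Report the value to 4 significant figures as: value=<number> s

Throughput in SI: Q_s = 136.6 kg/h ÷ 3600 s/h = 0.0379444 kg/s
Mean residence time: t_res = M/Q_s = 4.68 kg / 0.0379444 kg/s = 123.338 s

value=123.3 s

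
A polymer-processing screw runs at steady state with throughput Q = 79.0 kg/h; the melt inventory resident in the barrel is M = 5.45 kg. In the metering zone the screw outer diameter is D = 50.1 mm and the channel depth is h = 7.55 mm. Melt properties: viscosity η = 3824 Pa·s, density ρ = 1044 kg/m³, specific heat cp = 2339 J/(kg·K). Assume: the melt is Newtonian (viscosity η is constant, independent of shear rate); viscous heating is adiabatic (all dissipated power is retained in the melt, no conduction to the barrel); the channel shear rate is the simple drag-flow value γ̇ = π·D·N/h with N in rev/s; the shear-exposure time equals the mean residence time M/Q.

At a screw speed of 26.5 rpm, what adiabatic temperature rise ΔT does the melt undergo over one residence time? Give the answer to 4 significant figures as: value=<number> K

value=32.97 K

Throughput in SI: Q_s = 79.0 kg/h ÷ 3600 s/h = 0.0219444 kg/s
Mean residence time: t_res = M/Q_s = 5.45 kg / 0.0219444 kg/s = 248.354 s
Convert to SI: D = 0.0501 m, h = 0.00755 m, N = 26.5/60 = 0.441667 rev/s
γ̇ = π D N / h = (π)(0.0501)(0.441667) / 0.00755 = 9.20736 s⁻¹
ΔT = η·γ̇²·t_res / (ρ·cp) = 3824 · (9.20736)² · 248.354 / (1044 · 2339) = 32.9708 K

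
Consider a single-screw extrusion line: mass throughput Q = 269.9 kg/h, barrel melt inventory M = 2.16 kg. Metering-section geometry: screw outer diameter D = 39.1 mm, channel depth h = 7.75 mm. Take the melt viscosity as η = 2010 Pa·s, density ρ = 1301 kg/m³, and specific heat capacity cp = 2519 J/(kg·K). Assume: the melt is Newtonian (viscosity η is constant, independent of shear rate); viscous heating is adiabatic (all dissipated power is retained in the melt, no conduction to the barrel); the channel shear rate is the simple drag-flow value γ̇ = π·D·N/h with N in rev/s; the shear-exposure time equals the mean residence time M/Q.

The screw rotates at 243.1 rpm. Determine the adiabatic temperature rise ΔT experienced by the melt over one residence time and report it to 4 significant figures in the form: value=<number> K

Q_s = Q / 3600 = 269.9 / 3600 = 0.0749722 kg/s
t_res = M / Q_s = 2.16 ÷ 0.0749722 = 28.8107 s
Convert to SI: D = 0.0391 m, h = 0.00775 m, N = 243.1/60 = 4.05167 rev/s
γ̇ = π D N / h = (π)(0.0391)(4.05167) / 0.00775 = 64.2183 s⁻¹
ΔT = η·γ̇²·t_res/(ρ·cp) = [2010 × 64.2183² × 28.8107] / [1301 × 2519] = 72.8721 K

value=72.87 K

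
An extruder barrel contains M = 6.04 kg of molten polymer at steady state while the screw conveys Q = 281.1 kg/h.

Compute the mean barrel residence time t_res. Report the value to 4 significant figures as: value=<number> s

Convert throughput: Q = 281.1 kg/h = 281.1/3600 = 0.0780833 kg/s
t_res = M / Q_s = 6.04 / 0.0780833 = 77.3533 s

value=77.35 s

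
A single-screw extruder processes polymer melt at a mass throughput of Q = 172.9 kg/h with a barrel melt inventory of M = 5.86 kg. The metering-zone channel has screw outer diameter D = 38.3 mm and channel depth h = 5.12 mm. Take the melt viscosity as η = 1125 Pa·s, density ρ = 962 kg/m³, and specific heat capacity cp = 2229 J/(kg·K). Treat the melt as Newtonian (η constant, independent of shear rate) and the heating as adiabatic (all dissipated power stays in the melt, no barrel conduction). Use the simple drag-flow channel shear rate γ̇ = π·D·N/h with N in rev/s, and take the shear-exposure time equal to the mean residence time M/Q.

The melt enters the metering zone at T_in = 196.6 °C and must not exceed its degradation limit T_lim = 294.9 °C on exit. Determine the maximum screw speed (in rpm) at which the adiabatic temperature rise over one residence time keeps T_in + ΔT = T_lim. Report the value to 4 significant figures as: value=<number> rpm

Convert throughput: Q = 172.9 kg/h = 172.9/3600 = 0.0480278 kg/s
Mean residence time: t_res = M/Q_s = 5.86 kg / 0.0480278 kg/s = 122.013 s
Geometry in SI: D = 38.3 mm → 0.0383 m, h = 5.12 mm → 0.00512 m
ΔT_a = T_lim − T_in = 294.9 °C − 196.6 °C = 98.3 K
γ̇_max² = ΔT_a·ρ·cp/(η·t_res) = 98.3·962·2229/(1125·122.013) = 1535.61 s⁻²
γ̇_max = √1535.61 = 39.1869 s⁻¹
N_max = γ̇_max h / (πD) = 39.1869·0.00512/(π·0.0383) = 1.66748 rev/s → ×60 = 100.049 rpm

value=100.0 rpm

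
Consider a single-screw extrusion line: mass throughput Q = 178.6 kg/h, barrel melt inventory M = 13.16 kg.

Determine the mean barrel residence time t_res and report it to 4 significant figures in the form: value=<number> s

value=265.3 s

Q_s = Q / 3600 = 178.6 / 3600 = 0.0496111 kg/s
t_res = M / Q_s = 13.16 / 0.0496111 = 265.263 s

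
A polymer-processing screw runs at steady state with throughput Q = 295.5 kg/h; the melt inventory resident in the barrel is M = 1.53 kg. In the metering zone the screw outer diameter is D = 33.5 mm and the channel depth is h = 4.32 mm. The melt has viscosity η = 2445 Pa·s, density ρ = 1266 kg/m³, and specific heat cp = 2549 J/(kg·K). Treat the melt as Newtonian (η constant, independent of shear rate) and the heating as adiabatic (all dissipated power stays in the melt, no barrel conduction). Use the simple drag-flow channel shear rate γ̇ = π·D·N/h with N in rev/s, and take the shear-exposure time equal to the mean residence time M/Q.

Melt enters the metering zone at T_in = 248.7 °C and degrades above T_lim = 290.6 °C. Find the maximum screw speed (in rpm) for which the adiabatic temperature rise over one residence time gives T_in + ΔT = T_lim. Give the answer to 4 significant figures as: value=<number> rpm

Throughput in SI: Q_s = 295.5 kg/h ÷ 3600 s/h = 0.0820833 kg/s
t_res = M / Q_s = 1.53 / 0.0820833 = 18.6396 s
D = 33.5 mm = 0.0335 m;  h = 4.32 mm = 0.00432 m
ΔT_a = T_lim − T_in = 290.6 − 248.7 = 41.9 K
γ̇_max² = ΔT_a·ρ·cp/(η·t_res) = 41.9·1266·2549/(2445·18.6396) = 2966.9 s⁻²
γ̇_max = sqrt(2966.9) = 54.4692 s⁻¹
Solve γ̇ = πDN/h for N: N_max = γ̇_max·h/(π·D) = 54.4692 × 0.00432 / (π × 0.0335) = 2.23584 rev/s = 134.15 rpm

value=134.2 rpm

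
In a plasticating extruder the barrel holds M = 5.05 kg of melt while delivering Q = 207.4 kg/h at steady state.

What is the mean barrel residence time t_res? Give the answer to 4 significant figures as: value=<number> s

value=87.66 s

Q_s = Q / 3600 = 207.4 / 3600 = 0.0576111 kg/s
t_res = M / Q_s = 5.05 / 0.0576111 = 87.6567 s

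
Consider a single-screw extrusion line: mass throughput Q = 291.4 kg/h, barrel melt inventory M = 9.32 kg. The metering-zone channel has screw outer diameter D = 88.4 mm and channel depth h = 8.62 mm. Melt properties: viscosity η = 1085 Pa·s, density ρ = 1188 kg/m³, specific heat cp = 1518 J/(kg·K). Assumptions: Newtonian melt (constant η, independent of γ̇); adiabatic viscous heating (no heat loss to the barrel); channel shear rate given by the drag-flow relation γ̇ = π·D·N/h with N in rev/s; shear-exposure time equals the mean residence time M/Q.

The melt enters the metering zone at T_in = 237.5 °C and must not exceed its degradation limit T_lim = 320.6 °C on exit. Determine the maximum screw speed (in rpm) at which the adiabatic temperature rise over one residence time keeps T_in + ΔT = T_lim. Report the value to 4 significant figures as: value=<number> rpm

Throughput in SI: Q_s = 291.4 kg/h ÷ 3600 s/h = 0.0809444 kg/s
Mean residence time: t_res = M/Q_s = 9.32 kg / 0.0809444 kg/s = 115.141 s
D = 88.4 mm = 0.0884 m;  h = 8.62 mm = 0.00862 m
Allowable rise: ΔT_a = T_lim − T_in = 320.6 − 237.5 = 83.1 K
γ̇_max² = ΔT_a·ρ·cp / (η·t_res) = [83.1 × 1188 × 1518] / [1085 × 115.141] = 1199.58 s⁻²
γ̇_max = √1199.58 = 34.635 s⁻¹
Solve γ̇ = πDN/h for N: N_max = γ̇_max·h/(π·D) = 34.635 × 0.00862 / (π × 0.0884) = 1.07503 rev/s = 64.5018 rpm

value=64.50 rpm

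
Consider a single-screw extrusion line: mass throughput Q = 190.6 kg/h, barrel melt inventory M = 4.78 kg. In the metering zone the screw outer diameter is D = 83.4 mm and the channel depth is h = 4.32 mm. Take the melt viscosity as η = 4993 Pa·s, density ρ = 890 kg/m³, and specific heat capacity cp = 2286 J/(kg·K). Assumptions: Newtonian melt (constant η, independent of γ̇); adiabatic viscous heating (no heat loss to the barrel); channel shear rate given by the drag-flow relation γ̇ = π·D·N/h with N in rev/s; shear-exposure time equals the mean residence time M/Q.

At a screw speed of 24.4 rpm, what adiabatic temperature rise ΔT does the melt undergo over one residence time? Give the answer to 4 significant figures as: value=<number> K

Q_s = Q / 3600 = 190.6 / 3600 = 0.0529444 kg/s
t_res = M / Q_s = 4.78 ÷ 0.0529444 = 90.2833 s
Geometry in metres: D = 83.4 mm → 0.0834 m, h = 4.32 mm → 0.00432 m; screw speed N = 24.4 rpm = 0.406667 rev/s
γ̇ = π·D·N / h = π · 0.0834 · 0.406667 / 0.00432 = 24.6644 s⁻¹
ΔT = η·γ̇²·t_res / (ρ·cp) = 4993 · (24.6644)² · 90.2833 / (890 · 2286) = 134.786 K

value=134.8 K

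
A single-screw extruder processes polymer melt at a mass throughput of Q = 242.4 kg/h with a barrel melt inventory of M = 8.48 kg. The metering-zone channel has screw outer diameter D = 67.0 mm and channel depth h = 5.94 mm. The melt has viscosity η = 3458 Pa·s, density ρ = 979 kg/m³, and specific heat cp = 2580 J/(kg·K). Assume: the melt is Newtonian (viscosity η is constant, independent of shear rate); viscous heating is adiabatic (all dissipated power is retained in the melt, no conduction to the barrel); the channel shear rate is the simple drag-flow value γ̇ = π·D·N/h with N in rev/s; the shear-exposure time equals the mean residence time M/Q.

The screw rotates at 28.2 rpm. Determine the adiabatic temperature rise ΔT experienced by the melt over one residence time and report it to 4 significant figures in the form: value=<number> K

Throughput in SI: Q_s = 242.4 kg/h ÷ 3600 s/h = 0.0673333 kg/s
Mean residence time: t_res = M/Q_s = 8.48 kg / 0.0673333 kg/s = 125.941 s
D = 67.0 mm = 0.067 m;  h = 5.94 mm = 0.00594 m;  N = 28.2 rpm / 60 = 0.47 rev/s
Shear rate: γ̇ = πDN/h = π·0.067·0.47/0.00594 = 16.6547 s⁻¹
ΔT = η·γ̇²·t_res/(ρ·cp) = [3458 × 16.6547² × 125.941] / [979 × 2580] = 47.8256 K

value=47.83 K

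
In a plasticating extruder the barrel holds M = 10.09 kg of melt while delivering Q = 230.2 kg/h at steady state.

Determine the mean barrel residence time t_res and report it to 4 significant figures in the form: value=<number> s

value=157.8 s

Throughput in SI: Q_s = 230.2 kg/h ÷ 3600 s/h = 0.0639444 kg/s
t_res = M / Q_s = 10.09 ÷ 0.0639444 = 157.793 s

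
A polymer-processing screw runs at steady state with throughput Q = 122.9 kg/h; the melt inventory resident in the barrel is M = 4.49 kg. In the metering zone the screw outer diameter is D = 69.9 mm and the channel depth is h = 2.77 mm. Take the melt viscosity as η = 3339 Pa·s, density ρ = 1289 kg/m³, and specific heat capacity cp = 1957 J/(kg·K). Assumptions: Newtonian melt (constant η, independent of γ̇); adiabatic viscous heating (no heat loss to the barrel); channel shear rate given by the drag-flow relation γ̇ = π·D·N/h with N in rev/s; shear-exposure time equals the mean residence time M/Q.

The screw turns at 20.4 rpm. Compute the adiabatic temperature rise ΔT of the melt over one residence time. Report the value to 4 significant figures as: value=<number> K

value=126.5 K

Convert throughput: Q = 122.9 kg/h = 122.9/3600 = 0.0341389 kg/s
t_res = M / Q_s = 4.49 / 0.0341389 = 131.522 s
D = 69.9 mm = 0.0699 m;  h = 2.77 mm = 0.00277 m;  N = 20.4 rpm / 60 = 0.34 rev/s
γ̇ = π·D·N / h = π · 0.0699 · 0.34 / 0.00277 = 26.9542 s⁻¹
ΔT = η·γ̇²·t_res / (ρ·cp) = 3339 · (26.9542)² · 131.522 / (1289 · 1957) = 126.48 K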